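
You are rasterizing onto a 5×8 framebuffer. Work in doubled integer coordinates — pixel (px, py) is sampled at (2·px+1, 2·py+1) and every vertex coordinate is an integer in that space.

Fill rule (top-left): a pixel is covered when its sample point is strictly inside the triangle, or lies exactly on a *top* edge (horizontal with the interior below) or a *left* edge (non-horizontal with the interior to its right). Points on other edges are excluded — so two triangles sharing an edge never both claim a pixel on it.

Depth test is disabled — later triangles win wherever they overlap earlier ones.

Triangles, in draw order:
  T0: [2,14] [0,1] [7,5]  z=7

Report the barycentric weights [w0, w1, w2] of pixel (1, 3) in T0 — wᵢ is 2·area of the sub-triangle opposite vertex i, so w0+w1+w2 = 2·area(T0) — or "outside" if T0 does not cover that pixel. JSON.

T0:
  2·area = 83
  edge (2, 14)→(0, 1): d=(-2,-13) top-left  bias=+0
  edge (0, 1)→(7, 5): d=(7,4) right/bottom  bias=-1
  edge (7, 5)→(2, 14): d=(-5,9) right/bottom  bias=-1
    (0,1)@(1, 3): e=[9,10,64] → █
    (1,1)@(3, 3): e=[35,2,46] → █
    (2,1)@(5, 3): e=[61,-6,28] → ·
    (0,2)@(1, 5): e=[5,24,54] → █
    (2,2)@(5, 5): e=[57,8,18] → █
    (3,2)@(7, 5): e=[83,0,0] → ·  [on edge]
    (0,3)@(1, 7): e=[1,38,44] → █
    (3,3)@(7, 7): e=[79,14,-10] → ·
    (0,4)@(1, 9): e=[-3,52,34] → ·
    (1,4)@(3, 9): e=[23,44,16] → █
    (2,4)@(5, 9): e=[49,36,-2] → ·
    (1,5)@(3, 11): e=[19,58,6] → █
  covered (10 px):
    · · · · ·
    █ █ · · ·
    █ █ █ · ·
    █ █ █ · ·
    · █ · · ·
    · █ · · ·
    · · · · ·
    · · · · ·

Result: [30,26,27]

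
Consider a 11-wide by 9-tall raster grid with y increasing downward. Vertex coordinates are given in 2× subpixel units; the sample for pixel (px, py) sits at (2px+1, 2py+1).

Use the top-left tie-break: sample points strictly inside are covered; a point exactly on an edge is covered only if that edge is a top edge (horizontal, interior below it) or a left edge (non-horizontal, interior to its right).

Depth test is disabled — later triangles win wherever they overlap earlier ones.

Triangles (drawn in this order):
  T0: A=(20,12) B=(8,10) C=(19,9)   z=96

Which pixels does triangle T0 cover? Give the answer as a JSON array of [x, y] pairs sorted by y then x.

T0:
  2·area = 34
  edge (20, 12)→(8, 10): d=(-12,-2) top-left  bias=+0
  edge (8, 10)→(19, 9): d=(11,-1) top-left  bias=+0
  edge (19, 9)→(20, 12): d=(1,3) right/bottom  bias=-1
    (8,1)@(17, 3): e=[102,-68,0] → ·  [on edge]
    (9,4)@(19, 9): e=[34,0,0] → ·  [on edge]
    (7,5)@(15, 11): e=[2,18,14] → █
    (8,5)@(17, 11): e=[6,20,8] → █
    (9,5)@(19, 11): e=[10,22,2] → █
    (10,5)@(21, 11): e=[14,24,-4] → ·
    (7,6)@(15, 13): e=[-22,40,16] → ·
    (8,6)@(17, 13): e=[-18,42,10] → ·
    (9,6)@(19, 13): e=[-14,44,4] → ·
    (10,7)@(21, 15): e=[-34,68,0] → ·  [on edge]
  covered (3 px):
    · · · · · · · · · · ·
    · · · · · · · · · · ·
    · · · · · · · · · · ·
    · · · · · · · · · · ·
    · · · · · · · · · · ·
    · · · · · · · █ █ █ ·
    · · · · · · · · · · ·
    · · · · · · · · · · ·
    · · · · · · · · · · ·

Result: [[7,5],[8,5],[9,5]]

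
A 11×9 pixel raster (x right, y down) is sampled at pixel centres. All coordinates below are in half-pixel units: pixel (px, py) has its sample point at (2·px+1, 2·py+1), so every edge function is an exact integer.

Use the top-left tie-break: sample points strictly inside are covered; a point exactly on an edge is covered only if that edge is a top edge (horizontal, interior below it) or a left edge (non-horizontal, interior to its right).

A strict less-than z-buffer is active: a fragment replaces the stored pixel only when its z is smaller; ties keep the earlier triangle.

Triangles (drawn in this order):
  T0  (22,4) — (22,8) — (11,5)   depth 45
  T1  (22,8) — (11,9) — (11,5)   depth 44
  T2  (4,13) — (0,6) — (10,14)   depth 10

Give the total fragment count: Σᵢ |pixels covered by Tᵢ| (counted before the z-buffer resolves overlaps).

T0:
  2·area = 44
  edge (22, 4)→(22, 8): d=(0,4) right/bottom  bias=-1
  edge (22, 8)→(11, 5): d=(-11,-3) top-left  bias=+0
  edge (11, 5)→(22, 4): d=(11,-1) top-left  bias=+0
    (5,2)@(11, 5): e=[44,0,0] → #  [on edge]
    (6,2)@(13, 5): e=[36,6,2] → #
    (7,2)@(15, 5): e=[28,12,4] → #
    (8,2)@(17, 5): e=[20,18,6] → #
    (9,2)@(19, 5): e=[12,24,8] → #
    (10,2)@(21, 5): e=[4,30,10] → #
    (5,3)@(11, 7): e=[44,-22,22] → ·
    (6,3)@(13, 7): e=[36,-16,24] → ·
    (7,3)@(15, 7): e=[28,-10,26] → ·
    (8,3)@(17, 7): e=[20,-4,28] → ·
    (9,3)@(19, 7): e=[12,2,30] → #
    (9,4)@(19, 9): e=[12,-20,52] → ·
  covered (8 px):
    · · · · · · · · · · ·
    · · · · · · · · · · ·
    · · · · · # # # # # #
    · · · · · · · · · # #
    · · · · · · · · · · ·
    · · · · · · · · · · ·
    · · · · · · · · · · ·
    · · · · · · · · · · ·
    · · · · · · · · · · ·
T1:
  2·area = 44
  edge (22, 8)→(11, 9): d=(-11,1) right/bottom  bias=-1
  edge (11, 9)→(11, 5): d=(0,-4) top-left  bias=+0
  edge (11, 5)→(22, 8): d=(11,3) right/bottom  bias=-1
    (5,0)@(11, 1): e=[88,0,-44] → ·  [on edge]
    (5,1)@(11, 3): e=[66,0,-22] → ·  [on edge]
    (5,2)@(11, 5): e=[44,0,0] → ·  [on edge]
    (5,3)@(11, 7): e=[22,0,22] → #  [on edge]
    (6,3)@(13, 7): e=[20,8,16] → #
    (7,3)@(15, 7): e=[18,16,10] → #
    (8,3)@(17, 7): e=[16,24,4] → #
    (9,3)@(19, 7): e=[14,32,-2] → ·
    (5,4)@(11, 9): e=[0,0,44] → ·  [on edge]
    (6,4)@(13, 9): e=[-2,8,38] → ·
    (7,4)@(15, 9): e=[-4,16,32] → ·
    (8,4)@(17, 9): e=[-6,24,26] → ·
    (5,5)@(11, 11): e=[-22,0,66] → ·  [on edge]
    (5,6)@(11, 13): e=[-44,0,88] → ·  [on edge]
    (5,7)@(11, 15): e=[-66,0,110] → ·  [on edge]
    (5,8)@(11, 17): e=[-88,0,132] → ·  [on edge]
  covered (4 px):
    · · · · · · · · · · ·
    · · · · · · · · · · ·
    · · · · · · · · · · ·
    · · · · · # # # # · ·
    · · · · · · · · · · ·
    · · · · · · · · · · ·
    · · · · · · · · · · ·
    · · · · · · · · · · ·
    · · · · · · · · · · ·
T2:
  2·area = 38
  edge (4, 13)→(0, 6): d=(-4,-7) top-left  bias=+0
  edge (0, 6)→(10, 14): d=(10,8) right/bottom  bias=-1
  edge (10, 14)→(4, 13): d=(-6,-1) top-left  bias=+0
    (0,3)@(1, 7): e=[3,2,33] → #
    (1,3)@(3, 7): e=[17,-14,35] → ·
    (0,4)@(1, 9): e=[-5,22,21] → ·
    (1,4)@(3, 9): e=[9,6,23] → #
    (2,4)@(5, 9): e=[23,-10,25] → ·
    (1,5)@(3, 11): e=[1,26,11] → #
    (2,5)@(5, 11): e=[15,10,13] → #
    (3,5)@(7, 11): e=[29,-6,15] → ·
    (1,6)@(3, 13): e=[-7,46,-1] → ·
    (2,6)@(5, 13): e=[7,30,1] → #
    (3,6)@(7, 13): e=[21,14,3] → #
    (4,6)@(9, 13): e=[35,-2,5] → ·
  covered (6 px):
    · · · · · · · · · · ·
    · · · · · · · · · · ·
    · · · · · · · · · · ·
    # · · · · · · · · · ·
    · # · · · · · · · · ·
    · # # · · · · · · · ·
    · · # # · · · · · · ·
    · · · · · · · · · · ·
    · · · · · · · · · · ·

Result: 18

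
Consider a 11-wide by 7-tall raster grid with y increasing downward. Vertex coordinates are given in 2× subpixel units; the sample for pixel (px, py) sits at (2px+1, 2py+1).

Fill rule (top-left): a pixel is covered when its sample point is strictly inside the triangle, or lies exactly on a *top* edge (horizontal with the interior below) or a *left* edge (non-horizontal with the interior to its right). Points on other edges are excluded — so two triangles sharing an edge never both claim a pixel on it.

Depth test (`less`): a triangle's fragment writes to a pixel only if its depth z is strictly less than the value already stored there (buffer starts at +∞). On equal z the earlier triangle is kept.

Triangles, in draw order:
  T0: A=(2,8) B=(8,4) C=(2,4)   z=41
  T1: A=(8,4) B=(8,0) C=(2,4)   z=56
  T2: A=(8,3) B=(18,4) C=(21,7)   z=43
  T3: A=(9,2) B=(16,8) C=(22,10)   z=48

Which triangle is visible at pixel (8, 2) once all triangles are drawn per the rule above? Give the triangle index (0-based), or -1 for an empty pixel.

T0:
  2·area = 24  (B↔C swapped to make it positive)
  edge (2, 8)→(2, 4): d=(0,-4) top-left  bias=+0
  edge (2, 4)→(8, 4): d=(6,0) top-left  bias=+0
  edge (8, 4)→(2, 8): d=(-6,4) right/bottom  bias=-1
    (1,2)@(3, 5): e=[4,6,14] → █
    (2,2)@(5, 5): e=[12,6,6] → █
    (3,2)@(7, 5): e=[20,6,-2] → ·
    (1,3)@(3, 7): e=[4,18,2] → █
    (2,3)@(5, 7): e=[12,18,-6] → ·
    (1,4)@(3, 9): e=[4,30,-10] → ·
  covered (3 px):
    · · · · · · · · · · ·
    · · · · · · · · · · ·
    · █ █ · · · · · · · ·
    · █ · · · · · · · · ·
    · · · · · · · · · · ·
    · · · · · · · · · · ·
    · · · · · · · · · · ·
T1:
  2·area = 24  (B↔C swapped to make it positive)
  edge (8, 4)→(2, 4): d=(-6,0) right/bottom  bias=-1
  edge (2, 4)→(8, 0): d=(6,-4) top-left  bias=+0
  edge (8, 0)→(8, 4): d=(0,4) right/bottom  bias=-1
    (3,0)@(7, 1): e=[18,2,4] → █
    (4,0)@(9, 1): e=[18,10,-4] → ·
    (2,1)@(5, 3): e=[6,6,12] → █
    (4,1)@(9, 3): e=[6,22,-4] → ·
    (2,2)@(5, 5): e=[-6,18,12] → ·
    (3,2)@(7, 5): e=[-6,26,4] → ·
  covered (3 px):
    · · · █ · · · · · · ·
    · · █ █ · · · · · · ·
    · · · · · · · · · · ·
    · · · · · · · · · · ·
    · · · · · · · · · · ·
    · · · · · · · · · · ·
    · · · · · · · · · · ·
T2:
  2·area = 27
  edge (8, 3)→(18, 4): d=(10,1) right/bottom  bias=-1
  edge (18, 4)→(21, 7): d=(3,3) right/bottom  bias=-1
  edge (21, 7)→(8, 3): d=(-13,-4) top-left  bias=+0
    (7,0)@(15, 1): e=[-27,0,54] → ·  [on edge]
    (8,1)@(17, 3): e=[-9,0,36] → ·  [on edge]
    (7,2)@(15, 5): e=[13,12,2] → █
    (8,2)@(17, 5): e=[11,6,10] → █
    (9,2)@(19, 5): e=[9,0,18] → ·  [on edge]
    (7,3)@(15, 7): e=[33,18,-24] → ·
    (8,3)@(17, 7): e=[31,12,-16] → ·
    (10,3)@(21, 7): e=[27,0,0] → ·  [on edge]
  covered (2 px):
    · · · · · · · · · · ·
    · · · · · · · · · · ·
    · · · · · · · █ █ · ·
    · · · · · · · · · · ·
    · · · · · · · · · · ·
    · · · · · · · · · · ·
    · · · · · · · · · · ·
T3:
  2·area = 22  (B↔C swapped to make it positive)
  edge (9, 2)→(22, 10): d=(13,8) right/bottom  bias=-1
  edge (22, 10)→(16, 8): d=(-6,-2) top-left  bias=+0
  edge (16, 8)→(9, 2): d=(-7,-6) top-left  bias=+0
    (0,1)@(1, 3): e=[77,0,-55] → ·  [on edge]
    (3,2)@(7, 5): e=[55,0,-33] → ·  [on edge]
    (6,2)@(13, 5): e=[7,12,3] → █
    (7,2)@(15, 5): e=[-9,16,15] → ·
    (6,3)@(13, 7): e=[33,0,-11] → ·  [on edge]
    (7,3)@(15, 7): e=[17,4,1] → █
    (8,3)@(17, 7): e=[1,8,13] → █
    (9,3)@(19, 7): e=[-15,12,25] → ·
    (7,4)@(15, 9): e=[43,-8,-13] → ·
    (8,4)@(17, 9): e=[27,-4,-1] → ·
    (9,4)@(19, 9): e=[11,0,11] → █  [on edge]
    (10,4)@(21, 9): e=[-5,4,23] → ·
  covered (4 px):
    · · · · · · · · · · ·
    · · · · · · · · · · ·
    · · · · · · █ · · · ·
    · · · · · · · █ █ · ·
    · · · · · · · · · █ ·
    · · · · · · · · · · ·
    · · · · · · · · · · ·

Z-buffer (winner per pixel, '.' = empty):
  . . . 1 . . . . . . .
  . . 1 1 . . . . . . .
  . 0 0 . . . 3 2 2 . .
  . 0 . . . . . 3 3 . .
  . . . . . . . . . 3 .
  . . . . . . . . . . .
  . . . . . . . . . . .

Result: 2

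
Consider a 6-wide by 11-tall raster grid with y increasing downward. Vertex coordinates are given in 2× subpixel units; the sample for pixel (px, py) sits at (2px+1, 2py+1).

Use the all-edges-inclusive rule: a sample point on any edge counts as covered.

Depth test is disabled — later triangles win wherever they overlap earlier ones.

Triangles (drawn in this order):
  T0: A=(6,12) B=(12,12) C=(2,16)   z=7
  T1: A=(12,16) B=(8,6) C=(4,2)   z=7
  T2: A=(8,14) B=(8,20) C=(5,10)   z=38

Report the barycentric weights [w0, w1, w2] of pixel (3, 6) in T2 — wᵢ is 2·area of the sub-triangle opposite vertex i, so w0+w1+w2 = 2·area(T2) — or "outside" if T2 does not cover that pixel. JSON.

T0:
  2·area = 24
  edge (6, 12)→(12, 12): d=(6,0) inclusive
  edge (12, 12)→(2, 16): d=(-10,4) inclusive
  edge (2, 16)→(6, 12): d=(4,-4) inclusive
    (5,3)@(11, 7): e=[-30,54,0] → ·  [on edge]
    (4,4)@(9, 9): e=[-18,42,0] → ·  [on edge]
    (3,5)@(7, 11): e=[-6,30,0] → ·  [on edge]
    (2,6)@(5, 13): e=[6,18,0] → █  [on edge]
    (3,6)@(7, 13): e=[6,10,8] → █
    (4,6)@(9, 13): e=[6,2,16] → █
    (5,6)@(11, 13): e=[6,-6,24] → ·
    (1,7)@(3, 15): e=[18,6,0] → █  [on edge]
    (2,7)@(5, 15): e=[18,-2,8] → ·
    (3,7)@(7, 15): e=[18,-10,16] → ·
    (4,7)@(9, 15): e=[18,-18,24] → ·
    (0,8)@(1, 17): e=[30,-6,0] → ·  [on edge]
  covered (4 px):
    · · · · · ·
    · · · · · ·
    · · · · · ·
    · · · · · ·
    · · · · · ·
    · · · · · ·
    · · █ █ █ ·
    · █ · · · ·
    · · · · · ·
    · · · · · ·
    · · · · · ·
T1:
  2·area = 24  (B↔C swapped to make it positive)
  edge (12, 16)→(4, 2): d=(-8,-14) inclusive
  edge (4, 2)→(8, 6): d=(4,4) inclusive
  edge (8, 6)→(12, 16): d=(4,10) inclusive
    (1,0)@(3, 1): e=[-6,0,30] → ·  [on edge]
    (2,1)@(5, 3): e=[6,0,18] → █  [on edge]
    (3,1)@(7, 3): e=[34,-8,-2] → ·
    (2,2)@(5, 5): e=[-10,8,26] → ·
    (3,2)@(7, 5): e=[18,0,6] → █  [on edge]
    (4,2)@(9, 5): e=[46,-8,-14] → ·
    (3,3)@(7, 7): e=[2,8,14] → █
    (4,3)@(9, 7): e=[30,0,-6] → ·  [on edge]
    (3,4)@(7, 9): e=[-14,16,22] → ·
    (4,4)@(9, 9): e=[14,8,2] → █
    (5,4)@(11, 9): e=[42,0,-18] → ·  [on edge]
    (4,5)@(9, 11): e=[-2,16,10] → ·
  covered (4 px):
    · · · · · ·
    · · █ · · ·
    · · · █ · ·
    · · · █ · ·
    · · · · █ ·
    · · · · · ·
    · · · · · ·
    · · · · · ·
    · · · · · ·
    · · · · · ·
    · · · · · ·
T2:
  2·area = 18
  edge (8, 14)→(8, 20): d=(0,6) inclusive
  edge (8, 20)→(5, 10): d=(-3,-10) inclusive
  edge (5, 10)→(8, 14): d=(3,4) inclusive
    (3,6)@(7, 13): e=[6,11,1] → █
    (4,6)@(9, 13): e=[-6,31,-7] → ·
    (3,7)@(7, 15): e=[6,5,7] → █
    (4,7)@(9, 15): e=[-6,25,-1] → ·
    (3,8)@(7, 17): e=[6,-1,13] → ·
  covered (2 px):
    · · · · · ·
    · · · · · ·
    · · · · · ·
    · · · · · ·
    · · · · · ·
    · · · · · ·
    · · · █ · ·
    · · · █ · ·
    · · · · · ·
    · · · · · ·
    · · · · · ·

Final: [11,1,6]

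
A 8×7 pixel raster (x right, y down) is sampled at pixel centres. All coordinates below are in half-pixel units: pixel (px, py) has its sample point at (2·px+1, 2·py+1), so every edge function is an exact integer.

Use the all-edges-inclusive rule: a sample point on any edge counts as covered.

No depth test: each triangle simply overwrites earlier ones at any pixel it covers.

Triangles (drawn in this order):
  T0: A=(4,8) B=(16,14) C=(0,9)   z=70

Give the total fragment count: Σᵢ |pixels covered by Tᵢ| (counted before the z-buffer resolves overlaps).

T0:
  2·area = 36
  edge (4, 8)→(16, 14): d=(12,6) inclusive
  edge (16, 14)→(0, 9): d=(-16,-5) inclusive
  edge (0, 9)→(4, 8): d=(4,-1) inclusive
    (0,4)@(1, 9): e=[30,5,1] → X
    (1,4)@(3, 9): e=[18,15,3] → X
    (2,4)@(5, 9): e=[6,25,5] → X
    (3,4)@(7, 9): e=[-6,35,7] → .
    (0,5)@(1, 11): e=[54,-27,9] → .
    (1,5)@(3, 11): e=[42,-17,11] → .
    (2,5)@(5, 11): e=[30,-7,13] → .
    (3,5)@(7, 11): e=[18,3,15] → X
    (4,5)@(9, 11): e=[6,13,17] → X
    (5,5)@(11, 11): e=[-6,23,19] → .
    (3,6)@(7, 13): e=[42,-29,23] → .
    (4,6)@(9, 13): e=[30,-19,25] → .
  covered (6 px):
    . . . . . . . .
    . . . . . . . .
    . . . . . . . .
    . . . . . . . .
    X X X . . . . .
    . . . X X . . .
    . . . . . . X .

Result: 6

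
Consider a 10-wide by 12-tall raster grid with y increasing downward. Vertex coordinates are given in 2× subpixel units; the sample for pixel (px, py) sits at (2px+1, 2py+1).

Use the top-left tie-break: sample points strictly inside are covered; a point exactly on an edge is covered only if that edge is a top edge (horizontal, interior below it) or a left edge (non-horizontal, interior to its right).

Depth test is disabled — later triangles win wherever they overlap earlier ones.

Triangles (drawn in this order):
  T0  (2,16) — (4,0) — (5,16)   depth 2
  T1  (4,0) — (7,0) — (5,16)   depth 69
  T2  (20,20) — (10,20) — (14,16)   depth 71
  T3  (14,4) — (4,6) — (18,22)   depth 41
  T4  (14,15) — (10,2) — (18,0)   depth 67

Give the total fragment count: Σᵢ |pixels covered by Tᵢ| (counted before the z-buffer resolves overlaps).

T0:
  2·area = 48
  edge (2, 16)→(4, 0): d=(2,-16) top-left  bias=+0
  edge (4, 0)→(5, 16): d=(1,16) right/bottom  bias=-1
  edge (5, 16)→(2, 16): d=(-3,0) right/bottom  bias=-1
    (1,4)@(3, 9): e=[2,25,21] → █
    (2,4)@(5, 9): e=[34,-7,21] → ·
    (1,5)@(3, 11): e=[6,27,15] → █
    (2,5)@(5, 11): e=[38,-5,15] → ·
    (1,6)@(3, 13): e=[10,29,9] → █
    (2,6)@(5, 13): e=[42,-3,9] → ·
    (1,7)@(3, 15): e=[14,31,3] → █
    (2,7)@(5, 15): e=[46,-1,3] → ·
    (1,8)@(3, 17): e=[18,33,-3] → ·
  covered (4 px):
    · · · · · · · · · ·
    · · · · · · · · · ·
    · · · · · · · · · ·
    · · · · · · · · · ·
    · █ · · · · · · · ·
    · █ · · · · · · · ·
    · █ · · · · · · · ·
    · █ · · · · · · · ·
    · · · · · · · · · ·
    · · · · · · · · · ·
    · · · · · · · · · ·
    · · · · · · · · · ·
T1:
  2·area = 48
  edge (4, 0)→(7, 0): d=(3,0) top-left  bias=+0
  edge (7, 0)→(5, 16): d=(-2,16) right/bottom  bias=-1
  edge (5, 16)→(4, 0): d=(-1,-16) top-left  bias=+0
    (2,0)@(5, 1): e=[3,30,15] → █
    (3,0)@(7, 1): e=[3,-2,47] → ·
    (2,1)@(5, 3): e=[9,26,13] → █
    (3,1)@(7, 3): e=[9,-6,45] → ·
    (2,2)@(5, 5): e=[15,22,11] → █
    (3,2)@(7, 5): e=[15,-10,43] → ·
    (2,3)@(5, 7): e=[21,18,9] → █
    (3,3)@(7, 7): e=[21,-14,41] → ·
    (2,4)@(5, 9): e=[27,14,7] → █
    (3,4)@(7, 9): e=[27,-18,39] → ·
    (2,5)@(5, 11): e=[33,10,5] → █
    (3,5)@(7, 11): e=[33,-22,37] → ·
  covered (8 px):
    · · █ · · · · · · ·
    · · █ · · · · · · ·
    · · █ · · · · · · ·
    · · █ · · · · · · ·
    · · █ · · · · · · ·
    · · █ · · · · · · ·
    · · █ · · · · · · ·
    · · █ · · · · · · ·
    · · · · · · · · · ·
    · · · · · · · · · ·
    · · · · · · · · · ·
    · · · · · · · · · ·
T2:
  2·area = 40
  edge (20, 20)→(10, 20): d=(-10,0) right/bottom  bias=-1
  edge (10, 20)→(14, 16): d=(4,-4) top-left  bias=+0
  edge (14, 16)→(20, 20): d=(6,4) right/bottom  bias=-1
    (9,5)@(19, 11): e=[90,0,-50] → ·  [on edge]
    (8,6)@(17, 13): e=[70,0,-30] → ·  [on edge]
    (7,7)@(15, 15): e=[50,0,-10] → ·  [on edge]
    (6,8)@(13, 17): e=[30,0,10] → █  [on edge]
    (7,8)@(15, 17): e=[30,8,2] → █
    (8,8)@(17, 17): e=[30,16,-6] → ·
    (5,9)@(11, 19): e=[10,0,30] → █  [on edge]
    (8,9)@(17, 19): e=[10,24,6] → █
    (9,9)@(19, 19): e=[10,32,-2] → ·
    (4,10)@(9, 21): e=[-10,0,50] → ·  [on edge]
    (5,10)@(11, 21): e=[-10,8,42] → ·
    (6,10)@(13, 21): e=[-10,16,34] → ·
    (3,11)@(7, 23): e=[-30,0,70] → ·  [on edge]
  covered (6 px):
    · · · · · · · · · ·
    · · · · · · · · · ·
    · · · · · · · · · ·
    · · · · · · · · · ·
    · · · · · · · · · ·
    · · · · · · · · · ·
    · · · · · · · · · ·
    · · · · · · · · · ·
    · · · · · · █ █ · ·
    · · · · · █ █ █ █ ·
    · · · · · · · · · ·
    · · · · · · · · · ·
T3:
  2·area = 188  (B↔C swapped to make it positive)
  edge (14, 4)→(18, 22): d=(4,18) right/bottom  bias=-1
  edge (18, 22)→(4, 6): d=(-14,-16) top-left  bias=+0
  edge (4, 6)→(14, 4): d=(10,-2) top-left  bias=+0
    (9,1)@(19, 3): e=[-94,282,0] → ·  [on edge]
    (4,2)@(9, 5): e=[94,94,0] → █  [on edge]
    (5,2)@(11, 5): e=[58,126,4] → █
    (6,2)@(13, 5): e=[22,158,8] → █
    (7,2)@(15, 5): e=[-14,190,12] → ·
    (2,3)@(5, 7): e=[174,2,12] → █
    (3,3)@(7, 7): e=[138,34,16] → █
    (7,3)@(15, 7): e=[-6,162,32] → ·
    (2,4)@(5, 9): e=[182,-26,32] → ·
    (3,4)@(7, 9): e=[146,6,36] → █
    (7,4)@(15, 9): e=[2,134,52] → █
    (8,4)@(17, 9): e=[-34,166,56] → ·
  covered (24 px):
    · · · · · · · · · ·
    · · · · · · · · · ·
    · · · · █ █ █ · · ·
    · · █ █ █ █ █ · · ·
    · · · █ █ █ █ █ · ·
    · · · · █ █ █ █ · ·
    · · · · · █ █ █ · ·
    · · · · · · █ █ · ·
    · · · · · · · █ · ·
    · · · · · · · · █ ·
    · · · · · · · · · ·
    · · · · · · · · · ·
T4:
  2·area = 112
  edge (14, 15)→(10, 2): d=(-4,-13) top-left  bias=+0
  edge (10, 2)→(18, 0): d=(8,-2) top-left  bias=+0
  edge (18, 0)→(14, 15): d=(-4,15) right/bottom  bias=-1
    (7,0)@(15, 1): e=[69,2,41] → █
    (8,0)@(17, 1): e=[95,6,11] → █
    (9,0)@(19, 1): e=[121,10,-19] → ·
    (5,1)@(11, 3): e=[9,10,93] → █
    (6,1)@(13, 3): e=[35,14,63] → █
    (9,1)@(19, 3): e=[113,26,-27] → ·
    (5,2)@(11, 5): e=[1,26,85] → █
    (8,2)@(17, 5): e=[79,38,-5] → ·
    (5,3)@(11, 7): e=[-7,42,77] → ·
    (6,3)@(13, 7): e=[19,46,47] → █
    (8,3)@(17, 7): e=[71,54,-13] → ·
    (6,4)@(13, 9): e=[11,62,39] → █
  covered (15 px):
    · · · · · · · █ █ ·
    · · · · · █ █ █ █ ·
    · · · · · █ █ █ · ·
    · · · · · · █ █ · ·
    · · · · · · █ █ · ·
    · · · · · · █ █ · ·
    · · · · · · · · · ·
    · · · · · · · · · ·
    · · · · · · · · · ·
    · · · · · · · · · ·
    · · · · · · · · · ·
    · · · · · · · · · ·

Final: 57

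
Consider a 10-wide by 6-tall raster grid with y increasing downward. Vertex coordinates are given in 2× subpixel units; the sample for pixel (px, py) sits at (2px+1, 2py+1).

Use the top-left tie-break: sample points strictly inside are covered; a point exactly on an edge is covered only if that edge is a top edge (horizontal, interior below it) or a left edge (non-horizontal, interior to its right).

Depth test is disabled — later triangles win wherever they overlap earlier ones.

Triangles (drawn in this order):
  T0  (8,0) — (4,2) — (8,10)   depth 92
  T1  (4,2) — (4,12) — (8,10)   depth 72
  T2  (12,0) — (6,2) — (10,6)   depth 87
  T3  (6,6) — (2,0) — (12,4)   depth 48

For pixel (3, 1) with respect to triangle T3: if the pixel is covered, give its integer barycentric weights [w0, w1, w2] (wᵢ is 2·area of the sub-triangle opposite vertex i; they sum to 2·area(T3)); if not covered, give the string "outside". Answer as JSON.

T0:
  2·area = 40  (B↔C swapped to make it positive)
  edge (8, 0)→(8, 10): d=(0,10) right/bottom  bias=-1
  edge (8, 10)→(4, 2): d=(-4,-8) top-left  bias=+0
  edge (4, 2)→(8, 0): d=(4,-2) top-left  bias=+0
    (3,0)@(7, 1): e=[10,28,2] → █
    (4,0)@(9, 1): e=[-10,44,6] → ·
    (2,1)@(5, 3): e=[30,4,6] → █
    (4,1)@(9, 3): e=[-10,36,14] → ·
    (2,2)@(5, 5): e=[30,-4,14] → ·
    (3,2)@(7, 5): e=[10,12,18] → █
    (4,2)@(9, 5): e=[-10,28,22] → ·
    (3,3)@(7, 7): e=[10,4,26] → █
    (4,3)@(9, 7): e=[-10,20,30] → ·
    (3,4)@(7, 9): e=[10,-4,34] → ·
  covered (5 px):
    · · · █ · · · · · ·
    · · █ █ · · · · · ·
    · · · █ · · · · · ·
    · · · █ · · · · · ·
    · · · · · · · · · ·
    · · · · · · · · · ·
T1:
  2·area = 40  (B↔C swapped to make it positive)
  edge (4, 2)→(8, 10): d=(4,8) right/bottom  bias=-1
  edge (8, 10)→(4, 12): d=(-4,2) right/bottom  bias=-1
  edge (4, 12)→(4, 2): d=(0,-10) top-left  bias=+0
    (2,2)@(5, 5): e=[4,26,10] → █
    (3,2)@(7, 5): e=[-12,22,30] → ·
    (2,3)@(5, 7): e=[12,18,10] → █
    (3,3)@(7, 7): e=[-4,14,30] → ·
    (2,4)@(5, 9): e=[20,10,10] → █
    (3,4)@(7, 9): e=[4,6,30] → █
    (4,4)@(9, 9): e=[-12,2,50] → ·
    (2,5)@(5, 11): e=[28,2,10] → █
    (3,5)@(7, 11): e=[12,-2,30] → ·
  covered (5 px):
    · · · · · · · · · ·
    · · · · · · · · · ·
    · · █ · · · · · · ·
    · · █ · · · · · · ·
    · · █ █ · · · · · ·
    · · █ · · · · · · ·
T2:
  2·area = 32  (B↔C swapped to make it positive)
  edge (12, 0)→(10, 6): d=(-2,6) right/bottom  bias=-1
  edge (10, 6)→(6, 2): d=(-4,-4) top-left  bias=+0
  edge (6, 2)→(12, 0): d=(6,-2) top-left  bias=+0
    (2,0)@(5, 1): e=[40,0,-8] → ·  [on edge]
    (4,0)@(9, 1): e=[16,16,0] → █  [on edge]
    (5,0)@(11, 1): e=[4,24,4] → █
    (6,0)@(13, 1): e=[-8,32,8] → ·
    (1,1)@(3, 3): e=[48,-16,0] → ·  [on edge]
    (3,1)@(7, 3): e=[24,0,8] → █  [on edge]
    (5,1)@(11, 3): e=[0,16,16] → ·  [on edge]
    (3,2)@(7, 5): e=[20,-8,20] → ·
    (4,2)@(9, 5): e=[8,0,24] → █  [on edge]
    (5,2)@(11, 5): e=[-4,8,28] → ·
    (4,3)@(9, 7): e=[4,-8,36] → ·
    (5,3)@(11, 7): e=[-8,0,40] → ·  [on edge]
    (4,4)@(9, 9): e=[0,-16,48] → ·  [on edge]
    (6,4)@(13, 9): e=[-24,0,56] → ·  [on edge]
    (7,5)@(15, 11): e=[-40,0,72] → ·  [on edge]
  covered (5 px):
    · · · · █ █ · · · ·
    · · · █ █ · · · · ·
    · · · · █ · · · · ·
    · · · · · · · · · ·
    · · · · · · · · · ·
    · · · · · · · · · ·
T3:
  2·area = 44
  edge (6, 6)→(2, 0): d=(-4,-6) top-left  bias=+0
  edge (2, 0)→(12, 4): d=(10,4) right/bottom  bias=-1
  edge (12, 4)→(6, 6): d=(-6,2) right/bottom  bias=-1
    (1,0)@(3, 1): e=[2,6,36] → █
    (2,0)@(5, 1): e=[14,-2,32] → ·
    (1,1)@(3, 3): e=[-6,26,24] → ·
    (2,1)@(5, 3): e=[6,18,20] → █
    (3,1)@(7, 3): e=[18,10,16] → █
    (4,1)@(9, 3): e=[30,2,12] → █
    (5,1)@(11, 3): e=[42,-6,8] → ·
    (7,1)@(15, 3): e=[66,-22,0] → ·  [on edge]
    (2,2)@(5, 5): e=[-2,38,8] → ·
    (3,2)@(7, 5): e=[10,30,4] → █
    (4,2)@(9, 5): e=[22,22,0] → ·  [on edge]
    (1,3)@(3, 7): e=[-22,66,0] → ·  [on edge]
  covered (5 px):
    · █ · · · · · · · ·
    · · █ █ █ · · · · ·
    · · · █ · · · · · ·
    · · · · · · · · · ·
    · · · · · · · · · ·
    · · · · · · · · · ·

Answer: [10,16,18]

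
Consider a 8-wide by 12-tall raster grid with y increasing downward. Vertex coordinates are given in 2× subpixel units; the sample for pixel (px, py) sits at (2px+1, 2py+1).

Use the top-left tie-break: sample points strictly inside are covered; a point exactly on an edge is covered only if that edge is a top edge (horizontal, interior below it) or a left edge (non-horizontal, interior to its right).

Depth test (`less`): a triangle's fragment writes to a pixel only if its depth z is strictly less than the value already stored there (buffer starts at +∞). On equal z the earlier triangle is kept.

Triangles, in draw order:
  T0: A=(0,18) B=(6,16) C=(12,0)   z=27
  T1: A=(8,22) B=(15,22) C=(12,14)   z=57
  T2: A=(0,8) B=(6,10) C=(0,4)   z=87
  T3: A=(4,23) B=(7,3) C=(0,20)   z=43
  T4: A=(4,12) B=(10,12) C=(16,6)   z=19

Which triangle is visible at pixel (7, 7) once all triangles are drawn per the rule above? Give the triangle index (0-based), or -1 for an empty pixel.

T0:
  2·area = 84  (B↔C swapped to make it positive)
  edge (0, 18)→(12, 0): d=(12,-18) top-left  bias=+0
  edge (12, 0)→(6, 16): d=(-6,16) right/bottom  bias=-1
  edge (6, 16)→(0, 18): d=(-6,2) right/bottom  bias=-1
    (4,2)@(9, 5): e=[6,18,60] → #
    (5,2)@(11, 5): e=[42,-14,56] → ·
    (4,3)@(9, 7): e=[30,6,48] → #
    (5,3)@(11, 7): e=[66,-26,44] → ·
    (3,4)@(7, 9): e=[18,26,40] → #
    (4,4)@(9, 9): e=[54,-6,36] → ·
    (2,5)@(5, 11): e=[6,46,32] → #
    (4,5)@(9, 11): e=[78,-18,24] → ·
    (2,6)@(5, 13): e=[30,34,20] → #
    (4,6)@(9, 13): e=[102,-30,12] → ·
    (7,6)@(15, 13): e=[210,-126,0] → ·  [on edge]
    (1,7)@(3, 15): e=[18,54,12] → #
    (4,7)@(9, 15): e=[126,-42,0] → ·  [on edge]
    (1,8)@(3, 17): e=[42,42,0] → ·  [on edge]
  covered (10 px):
    · · · · · · · ·
    · · · · · · · ·
    · · · · # · · ·
    · · · · # · · ·
    · · · # · · · ·
    · · # # · · · ·
    · · # # · · · ·
    · # # · · · · ·
    # · · · · · · ·
    · · · · · · · ·
    · · · · · · · ·
    · · · · · · · ·
T1:
  2·area = 56  (B↔C swapped to make it positive)
  edge (8, 22)→(12, 14): d=(4,-8) top-left  bias=+0
  edge (12, 14)→(15, 22): d=(3,8) right/bottom  bias=-1
  edge (15, 22)→(8, 22): d=(-7,0) right/bottom  bias=-1
    (5,8)@(11, 17): e=[4,17,35] → #
    (6,8)@(13, 17): e=[20,1,35] → #
    (7,8)@(15, 17): e=[36,-15,35] → ·
    (5,9)@(11, 19): e=[12,23,21] → #
    (7,9)@(15, 19): e=[44,-9,21] → ·
    (4,10)@(9, 21): e=[4,45,7] → #
    (7,10)@(15, 21): e=[52,-3,7] → ·
    (4,11)@(9, 23): e=[12,51,-7] → ·
    (5,11)@(11, 23): e=[28,35,-7] → ·
    (6,11)@(13, 23): e=[44,19,-7] → ·
  covered (7 px):
    · · · · · · · ·
    · · · · · · · ·
    · · · · · · · ·
    · · · · · · · ·
    · · · · · · · ·
    · · · · · · · ·
    · · · · · · · ·
    · · · · · · · ·
    · · · · · # # ·
    · · · · · # # ·
    · · · · # # # ·
    · · · · · · · ·
T2:
  2·area = 24  (B↔C swapped to make it positive)
  edge (0, 8)→(0, 4): d=(0,-4) top-left  bias=+0
  edge (0, 4)→(6, 10): d=(6,6) right/bottom  bias=-1
  edge (6, 10)→(0, 8): d=(-6,-2) top-left  bias=+0
    (0,2)@(1, 5): e=[4,0,20] → ·  [on edge]
    (0,3)@(1, 7): e=[4,12,8] → #
    (1,3)@(3, 7): e=[12,0,12] → ·  [on edge]
    (0,4)@(1, 9): e=[4,24,-4] → ·
    (1,4)@(3, 9): e=[12,12,0] → #  [on edge]
    (2,4)@(5, 9): e=[20,0,4] → ·  [on edge]
    (1,5)@(3, 11): e=[12,24,-12] → ·
    (3,5)@(7, 11): e=[28,0,-4] → ·  [on edge]
    (4,5)@(9, 11): e=[36,-12,0] → ·  [on edge]
    (4,6)@(9, 13): e=[36,0,-12] → ·  [on edge]
    (7,6)@(15, 13): e=[60,-36,0] → ·  [on edge]
    (5,7)@(11, 15): e=[44,0,-20] → ·  [on edge]
    (6,8)@(13, 17): e=[52,0,-28] → ·  [on edge]
    (7,9)@(15, 19): e=[60,0,-36] → ·  [on edge]
  covered (2 px):
    · · · · · · · ·
    · · · · · · · ·
    · · · · · · · ·
    # · · · · · · ·
    · # · · · · · ·
    · · · · · · · ·
    · · · · · · · ·
    · · · · · · · ·
    · · · · · · · ·
    · · · · · · · ·
    · · · · · · · ·
    · · · · · · · ·
T3:
  2·area = 89  (B↔C swapped to make it positive)
  edge (4, 23)→(0, 20): d=(-4,-3) top-left  bias=+0
  edge (0, 20)→(7, 3): d=(7,-17) top-left  bias=+0
  edge (7, 3)→(4, 23): d=(-3,20) right/bottom  bias=-1
    (3,1)@(7, 3): e=[89,0,0] → ·  [on edge]
    (2,4)@(5, 9): e=[59,8,22] → #
    (3,4)@(7, 9): e=[65,42,-18] → ·
    (2,5)@(5, 11): e=[51,22,16] → #
    (3,5)@(7, 11): e=[57,56,-24] → ·
    (1,6)@(3, 13): e=[37,2,50] → #
    (3,6)@(7, 13): e=[49,70,-30] → ·
    (1,7)@(3, 15): e=[29,16,44] → #
    (3,7)@(7, 15): e=[41,84,-36] → ·
    (1,8)@(3, 17): e=[21,30,38] → #
    (2,8)@(5, 17): e=[27,64,-2] → ·
    (0,9)@(1, 19): e=[7,10,72] → #
  covered (10 px):
    · · · · · · · ·
    · · · · · · · ·
    · · · · · · · ·
    · · · · · · · ·
    · · # · · · · ·
    · · # · · · · ·
    · # # · · · · ·
    · # # · · · · ·
    · # · · · · · ·
    # # · · · · · ·
    · # · · · · · ·
    · · · · · · · ·
T4:
  2·area = 36  (B↔C swapped to make it positive)
  edge (4, 12)→(16, 6): d=(12,-6) top-left  bias=+0
  edge (16, 6)→(10, 12): d=(-6,6) right/bottom  bias=-1
  edge (10, 12)→(4, 12): d=(-6,0) right/bottom  bias=-1
    (7,3)@(15, 7): e=[6,0,30] → ·  [on edge]
    (5,4)@(11, 9): e=[6,12,18] → #
    (6,4)@(13, 9): e=[18,0,18] → ·  [on edge]
    (3,5)@(7, 11): e=[6,24,6] → #
    (4,5)@(9, 11): e=[18,12,6] → #
    (5,5)@(11, 11): e=[30,0,6] → ·  [on edge]
    (3,6)@(7, 13): e=[30,12,-6] → ·
    (4,6)@(9, 13): e=[42,0,-6] → ·  [on edge]
    (3,7)@(7, 15): e=[54,0,-18] → ·  [on edge]
    (2,8)@(5, 17): e=[66,0,-30] → ·  [on edge]
    (1,9)@(3, 19): e=[78,0,-42] → ·  [on edge]
    (0,10)@(1, 21): e=[90,0,-54] → ·  [on edge]
  covered (3 px):
    · · · · · · · ·
    · · · · · · · ·
    · · · · · · · ·
    · · · · · · · ·
    · · · · · # · ·
    · · · # # · · ·
    · · · · · · · ·
    · · · · · · · ·
    · · · · · · · ·
    · · · · · · · ·
    · · · · · · · ·
    · · · · · · · ·

Z-buffer (winner per pixel, '.' = empty):
  . . . . . . . .
  . . . . . . . .
  . . . . 0 . . .
  2 . . . 0 . . .
  . 2 3 0 . 4 . .
  . . 0 4 4 . . .
  . 3 0 0 . . . .
  . 0 0 . . . . .
  0 3 . . . 1 1 .
  3 3 . . . 1 1 .
  . 3 . . 1 1 1 .
  . . . . . . . .

Result: -1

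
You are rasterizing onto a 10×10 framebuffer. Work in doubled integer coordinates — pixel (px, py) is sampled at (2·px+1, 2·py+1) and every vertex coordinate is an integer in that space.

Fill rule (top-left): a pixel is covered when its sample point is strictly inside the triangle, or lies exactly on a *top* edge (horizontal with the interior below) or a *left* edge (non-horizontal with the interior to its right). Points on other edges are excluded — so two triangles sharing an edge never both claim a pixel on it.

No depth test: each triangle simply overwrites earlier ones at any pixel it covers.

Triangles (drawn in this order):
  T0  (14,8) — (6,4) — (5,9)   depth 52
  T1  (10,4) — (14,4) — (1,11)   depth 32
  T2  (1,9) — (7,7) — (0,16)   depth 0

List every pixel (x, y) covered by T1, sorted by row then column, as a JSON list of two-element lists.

T0:
  2·area = 44  (B↔C swapped to make it positive)
  edge (14, 8)→(5, 9): d=(-9,1) right/bottom  bias=-1
  edge (5, 9)→(6, 4): d=(1,-5) top-left  bias=+0
  edge (6, 4)→(14, 8): d=(8,4) right/bottom  bias=-1
    (3,2)@(7, 5): e=[34,6,4] → █
    (4,2)@(9, 5): e=[32,16,-4] → ·
    (3,3)@(7, 7): e=[16,8,20] → █
    (4,3)@(9, 7): e=[14,18,12] → █
    (5,3)@(11, 7): e=[12,28,4] → █
    (6,3)@(13, 7): e=[10,38,-4] → ·
    (2,4)@(5, 9): e=[0,0,44] → ·  [on edge]
    (3,4)@(7, 9): e=[-2,10,36] → ·
    (4,4)@(9, 9): e=[-4,20,28] → ·
    (5,4)@(11, 9): e=[-6,30,20] → ·
    (1,9)@(3, 19): e=[-88,0,132] → ·  [on edge]
  covered (4 px):
    · · · · · · · · · ·
    · · · · · · · · · ·
    · · · █ · · · · · ·
    · · · █ █ █ · · · ·
    · · · · · · · · · ·
    · · · · · · · · · ·
    · · · · · · · · · ·
    · · · · · · · · · ·
    · · · · · · · · · ·
    · · · · · · · · · ·
T1:
  2·area = 28
  edge (10, 4)→(14, 4): d=(4,0) top-left  bias=+0
  edge (14, 4)→(1, 11): d=(-13,7) right/bottom  bias=-1
  edge (1, 11)→(10, 4): d=(9,-7) top-left  bias=+0
    (4,2)@(9, 5): e=[4,22,2] → █
    (5,2)@(11, 5): e=[4,8,16] → █
    (6,2)@(13, 5): e=[4,-6,30] → ·
    (3,3)@(7, 7): e=[12,10,6] → █
    (4,3)@(9, 7): e=[12,-4,20] → ·
    (5,3)@(11, 7): e=[12,-18,34] → ·
    (3,4)@(7, 9): e=[20,-16,24] → ·
    (0,5)@(1, 11): e=[28,0,0] → ·  [on edge]
  covered (3 px):
    · · · · · · · · · ·
    · · · · · · · · · ·
    · · · · █ █ · · · ·
    · · · █ · · · · · ·
    · · · · · · · · · ·
    · · · · · · · · · ·
    · · · · · · · · · ·
    · · · · · · · · · ·
    · · · · · · · · · ·
    · · · · · · · · · ·
T2:
  2·area = 40
  edge (1, 9)→(7, 7): d=(6,-2) top-left  bias=+0
  edge (7, 7)→(0, 16): d=(-7,9) right/bottom  bias=-1
  edge (0, 16)→(1, 9): d=(1,-7) top-left  bias=+0
    (9,1)@(19, 3): e=[0,-80,120] → ·  [on edge]
    (6,2)@(13, 5): e=[0,-40,80] → ·  [on edge]
    (3,3)@(7, 7): e=[0,0,40] → ·  [on edge]
    (0,4)@(1, 9): e=[0,40,0] → █  [on edge]
    (1,4)@(3, 9): e=[4,22,14] → █
    (2,4)@(5, 9): e=[8,4,28] → █
    (3,4)@(7, 9): e=[12,-14,42] → ·
    (0,5)@(1, 11): e=[12,26,2] → █
    (2,5)@(5, 11): e=[20,-10,30] → ·
    (0,6)@(1, 13): e=[24,12,4] → █
    (1,6)@(3, 13): e=[28,-6,18] → ·
    (0,7)@(1, 15): e=[36,-2,6] → ·
  covered (6 px):
    · · · · · · · · · ·
    · · · · · · · · · ·
    · · · · · · · · · ·
    · · · · · · · · · ·
    █ █ █ · · · · · · ·
    █ █ · · · · · · · ·
    █ · · · · · · · · ·
    · · · · · · · · · ·
    · · · · · · · · · ·
    · · · · · · · · · ·

Result: [[4,2],[5,2],[3,3]]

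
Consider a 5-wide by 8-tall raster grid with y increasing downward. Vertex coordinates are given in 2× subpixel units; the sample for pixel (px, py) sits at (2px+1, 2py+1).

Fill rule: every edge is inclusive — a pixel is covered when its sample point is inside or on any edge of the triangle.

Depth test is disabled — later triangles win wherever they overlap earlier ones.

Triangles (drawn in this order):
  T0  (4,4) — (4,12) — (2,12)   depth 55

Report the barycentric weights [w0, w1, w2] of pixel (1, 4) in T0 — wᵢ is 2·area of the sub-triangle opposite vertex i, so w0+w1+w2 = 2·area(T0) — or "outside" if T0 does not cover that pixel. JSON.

T0:
  2·area = 16
  edge (4, 4)→(4, 12): d=(0,8) inclusive
  edge (4, 12)→(2, 12): d=(-2,0) inclusive
  edge (2, 12)→(4, 4): d=(2,-8) inclusive
    (1,4)@(3, 9): e=[8,6,2] → #
    (2,4)@(5, 9): e=[-8,6,18] → ·
    (1,5)@(3, 11): e=[8,2,6] → #
    (2,5)@(5, 11): e=[-8,2,22] → ·
    (1,6)@(3, 13): e=[8,-2,10] → ·
  covered (2 px):
    · · · · ·
    · · · · ·
    · · · · ·
    · · · · ·
    · # · · ·
    · # · · ·
    · · · · ·
    · · · · ·

Final: [6,2,8]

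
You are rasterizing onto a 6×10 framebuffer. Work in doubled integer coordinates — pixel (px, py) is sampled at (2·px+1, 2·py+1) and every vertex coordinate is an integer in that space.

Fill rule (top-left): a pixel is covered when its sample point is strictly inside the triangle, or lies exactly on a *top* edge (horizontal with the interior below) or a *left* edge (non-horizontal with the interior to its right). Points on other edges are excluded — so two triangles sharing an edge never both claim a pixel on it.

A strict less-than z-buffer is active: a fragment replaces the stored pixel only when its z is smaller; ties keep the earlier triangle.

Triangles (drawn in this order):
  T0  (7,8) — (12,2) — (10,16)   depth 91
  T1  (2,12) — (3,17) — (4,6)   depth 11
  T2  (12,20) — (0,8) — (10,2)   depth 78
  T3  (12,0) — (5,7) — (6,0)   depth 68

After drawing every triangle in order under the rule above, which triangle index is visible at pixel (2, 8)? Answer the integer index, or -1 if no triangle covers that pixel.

T0:
  2·area = 58
  edge (7, 8)→(12, 2): d=(5,-6) top-left  bias=+0
  edge (12, 2)→(10, 16): d=(-2,14) right/bottom  bias=-1
  edge (10, 16)→(7, 8): d=(-3,-8) top-left  bias=+0
    (5,2)@(11, 5): e=[9,8,41] → X
    (4,3)@(9, 7): e=[7,32,19] → X
    (4,4)@(9, 9): e=[17,28,13] → X
    (5,4)@(11, 9): e=[29,0,29] → .  [on edge]
    (4,5)@(9, 11): e=[27,24,7] → X
    (5,5)@(11, 11): e=[39,-4,23] → .
    (4,6)@(9, 13): e=[37,20,1] → X
    (5,6)@(11, 13): e=[49,-8,17] → .
    (4,7)@(9, 15): e=[47,16,-5] → .
  covered (6 px):
    . . . . . .
    . . . . . .
    . . . . . X
    . . . . X X
    . . . . X .
    . . . . X .
    . . . . X .
    . . . . . .
    . . . . . .
    . . . . . .
T1:
  2·area = 16  (B↔C swapped to make it positive)
  edge (2, 12)→(4, 6): d=(2,-6) top-left  bias=+0
  edge (4, 6)→(3, 17): d=(-1,11) right/bottom  bias=-1
  edge (3, 17)→(2, 12): d=(-1,-5) top-left  bias=+0
    (2,1)@(5, 3): e=[0,-8,24] → .  [on edge]
    (0,3)@(1, 7): e=[-16,32,0] → .  [on edge]
    (1,4)@(3, 9): e=[0,8,8] → X  [on edge]
    (2,4)@(5, 9): e=[12,-14,18] → .
    (1,5)@(3, 11): e=[4,6,6] → X
    (2,5)@(5, 11): e=[16,-16,16] → .
    (1,6)@(3, 13): e=[8,4,4] → X
    (2,6)@(5, 13): e=[20,-18,14] → .
    (0,7)@(1, 15): e=[0,24,-8] → .  [on edge]
    (1,7)@(3, 15): e=[12,2,2] → X
    (2,7)@(5, 15): e=[24,-20,12] → .
    (1,8)@(3, 17): e=[16,0,0] → .  [on edge]
  covered (4 px):
    . . . . . .
    . . . . . .
    . . . . . .
    . . . . . .
    . X . . . .
    . X . . . .
    . X . . . .
    . X . . . .
    . . . . . .
    . . . . . .
T2:
  2·area = 192
  edge (12, 20)→(0, 8): d=(-12,-12) top-left  bias=+0
  edge (0, 8)→(10, 2): d=(10,-6) top-left  bias=+0
  edge (10, 2)→(12, 20): d=(2,18) right/bottom  bias=-1
    (4,1)@(9, 3): e=[168,4,20] → X
    (5,1)@(11, 3): e=[192,16,-16] → .
    (2,2)@(5, 5): e=[96,0,96] → X  [on edge]
    (3,2)@(7, 5): e=[120,12,60] → X
    (5,2)@(11, 5): e=[168,36,-12] → .
    (1,3)@(3, 7): e=[48,8,136] → X
    (5,3)@(11, 7): e=[144,56,-8] → .
    (0,4)@(1, 9): e=[0,16,176] → X  [on edge]
    (5,4)@(11, 9): e=[120,76,-4] → .
    (0,5)@(1, 11): e=[-24,36,180] → .
    (1,5)@(3, 11): e=[0,48,144] → X  [on edge]
    (5,5)@(11, 11): e=[96,96,0] → .  [on edge]
    (2,6)@(5, 13): e=[0,80,112] → X  [on edge]
    (3,7)@(7, 15): e=[0,112,80] → X  [on edge]
    (4,8)@(9, 17): e=[0,144,48] → X  [on edge]
    (5,9)@(11, 19): e=[0,176,16] → X  [on edge]
  covered (27 px):
    . . . . . .
    . . . . X .
    . . X X X .
    . X X X X .
    X X X X X .
    . X X X X .
    . . X X X X
    . . . X X X
    . . . . X X
    . . . . . X
T3:
  2·area = 42
  edge (12, 0)→(5, 7): d=(-7,7) right/bottom  bias=-1
  edge (5, 7)→(6, 0): d=(1,-7) top-left  bias=+0
  edge (6, 0)→(12, 0): d=(6,0) top-left  bias=+0
    (3,0)@(7, 1): e=[28,8,6] → X
    (4,0)@(9, 1): e=[14,22,6] → X
    (5,0)@(11, 1): e=[0,36,6] → .  [on edge]
    (3,1)@(7, 3): e=[14,10,18] → X
    (4,1)@(9, 3): e=[0,24,18] → .  [on edge]
    (3,2)@(7, 5): e=[0,12,30] → .  [on edge]
    (2,3)@(5, 7): e=[0,0,42] → .  [on edge]
    (1,4)@(3, 9): e=[0,-12,54] → .  [on edge]
    (0,5)@(1, 11): e=[0,-24,66] → .  [on edge]
  covered (3 px):
    . . . X X .
    . . . X . .
    . . . . . .
    . . . . . .
    . . . . . .
    . . . . . .
    . . . . . .
    . . . . . .
    . . . . . .
    . . . . . .

Z-buffer (winner per pixel, '.' = empty):
  . . . 3 3 .
  . . . 3 2 .
  . . 2 2 2 0
  . 2 2 2 2 0
  2 1 2 2 2 .
  . 1 2 2 2 .
  . 1 2 2 2 2
  . 1 . 2 2 2
  . . . . 2 2
  . . . . . 2

Answer: -1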